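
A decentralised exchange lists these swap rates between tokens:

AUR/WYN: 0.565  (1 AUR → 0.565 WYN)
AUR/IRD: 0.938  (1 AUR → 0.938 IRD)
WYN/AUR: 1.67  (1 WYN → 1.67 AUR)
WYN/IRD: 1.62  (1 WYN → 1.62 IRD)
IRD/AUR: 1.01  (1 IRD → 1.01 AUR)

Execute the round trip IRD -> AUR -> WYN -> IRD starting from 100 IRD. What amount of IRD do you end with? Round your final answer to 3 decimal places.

100 IRD × 1.01 = 101 AUR
101 AUR × 0.565 = 57.065 WYN
57.065 WYN × 1.62 = 92.4453 IRD

92.445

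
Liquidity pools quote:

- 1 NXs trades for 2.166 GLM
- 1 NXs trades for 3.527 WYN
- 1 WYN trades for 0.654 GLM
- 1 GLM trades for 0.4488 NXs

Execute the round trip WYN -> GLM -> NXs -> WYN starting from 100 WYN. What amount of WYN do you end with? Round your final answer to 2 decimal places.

103.52

100 WYN × 0.654 = 65.4 GLM
65.4 GLM × 0.4488 = 29.35152 NXs
29.35152 NXs × 3.527 = 103.52281104 WYN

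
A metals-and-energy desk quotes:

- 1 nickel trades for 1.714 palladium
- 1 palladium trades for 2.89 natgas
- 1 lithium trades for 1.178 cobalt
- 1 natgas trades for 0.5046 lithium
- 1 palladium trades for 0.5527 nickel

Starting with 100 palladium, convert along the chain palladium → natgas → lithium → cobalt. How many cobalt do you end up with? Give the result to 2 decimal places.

171.79

100 palladium × 2.89 = 289 natgas
289 natgas × 0.5046 = 145.8294 lithium
145.8294 lithium × 1.178 = 171.7870332 cobalt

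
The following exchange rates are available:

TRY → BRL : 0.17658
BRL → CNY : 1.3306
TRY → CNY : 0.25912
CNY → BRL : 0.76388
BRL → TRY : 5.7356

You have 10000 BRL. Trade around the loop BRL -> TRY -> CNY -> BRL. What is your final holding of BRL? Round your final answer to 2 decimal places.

11352.85

10000 BRL × 5.7356 = 57356 TRY
57356 TRY × 0.25912 = 14862.08672 CNY
14862.08672 CNY × 0.76388 = 11352.8508036736 BRL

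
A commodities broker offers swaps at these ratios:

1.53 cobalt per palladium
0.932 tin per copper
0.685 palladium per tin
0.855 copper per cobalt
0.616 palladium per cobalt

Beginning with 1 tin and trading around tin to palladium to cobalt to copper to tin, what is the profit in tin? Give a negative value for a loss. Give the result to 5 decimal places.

1 tin × 0.685 = 0.685 palladium
0.685 palladium × 1.53 = 1.04805 cobalt
1.04805 cobalt × 0.855 = 0.89608275 copper
0.89608275 copper × 0.932 = 0.835149123 tin
Net change: 0.835149123 − 1 = -0.164850877 tin

-0.16485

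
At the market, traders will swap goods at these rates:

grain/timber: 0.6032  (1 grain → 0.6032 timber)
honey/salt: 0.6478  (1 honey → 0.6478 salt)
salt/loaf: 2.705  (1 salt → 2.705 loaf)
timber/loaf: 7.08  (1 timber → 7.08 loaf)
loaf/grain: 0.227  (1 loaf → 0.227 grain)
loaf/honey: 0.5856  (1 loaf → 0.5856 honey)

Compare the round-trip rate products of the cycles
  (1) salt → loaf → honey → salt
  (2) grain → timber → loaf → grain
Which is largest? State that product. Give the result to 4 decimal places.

1.0261

(1) 2.705 × 0.5856 × 0.6478 = 1.02615
(2) 0.6032 × 7.08 × 0.227 = 0.96944
Highest is cycle (1) at 1.0261 (>1, arbitrage).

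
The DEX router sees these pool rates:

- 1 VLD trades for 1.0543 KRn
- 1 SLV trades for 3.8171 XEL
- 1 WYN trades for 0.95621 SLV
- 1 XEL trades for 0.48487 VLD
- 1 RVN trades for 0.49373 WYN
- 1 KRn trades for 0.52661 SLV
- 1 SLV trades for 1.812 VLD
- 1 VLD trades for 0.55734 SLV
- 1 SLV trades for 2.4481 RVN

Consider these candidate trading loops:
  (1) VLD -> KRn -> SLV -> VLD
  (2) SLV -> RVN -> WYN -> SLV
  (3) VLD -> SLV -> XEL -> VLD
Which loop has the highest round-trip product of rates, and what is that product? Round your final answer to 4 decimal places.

(1) 1.0543 × 0.52661 × 1.812 = 1.00603
(2) 2.4481 × 0.49373 × 0.95621 = 1.15577
(3) 0.55734 × 3.8171 × 0.48487 = 1.03152
Highest is cycle (2) at 1.1558 (>1, arbitrage).

1.1558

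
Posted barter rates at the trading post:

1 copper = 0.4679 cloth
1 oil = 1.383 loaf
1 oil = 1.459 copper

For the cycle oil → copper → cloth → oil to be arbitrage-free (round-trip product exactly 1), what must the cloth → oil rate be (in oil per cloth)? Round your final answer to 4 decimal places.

1.4648

Known legs of the cycle: 1.459 × 0.4679 = 0.6826661
For no arbitrage the full-cycle product must be 1, so the missing rate is 1 / 0.6826661 ≈ 1.464845.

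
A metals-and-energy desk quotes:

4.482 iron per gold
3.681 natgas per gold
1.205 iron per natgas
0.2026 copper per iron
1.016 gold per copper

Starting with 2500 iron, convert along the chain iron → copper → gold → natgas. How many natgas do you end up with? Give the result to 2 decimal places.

2500 iron × 0.2026 = 506.5 copper
506.5 copper × 1.016 = 514.604 gold
514.604 gold × 3.681 = 1894.257324 natgas

1894.26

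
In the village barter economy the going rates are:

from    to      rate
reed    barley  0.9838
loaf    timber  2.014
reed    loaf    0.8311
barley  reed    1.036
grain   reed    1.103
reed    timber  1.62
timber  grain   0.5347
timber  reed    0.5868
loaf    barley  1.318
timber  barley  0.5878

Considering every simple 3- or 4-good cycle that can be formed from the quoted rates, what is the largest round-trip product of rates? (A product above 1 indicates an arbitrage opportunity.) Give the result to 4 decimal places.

1.1348

reed→loaf→barley→reed: 0.8311 × 1.318 × 1.036 = 1.13482
reed→loaf→timber→barley→reed: 0.8311 × 2.014 × 0.5878 × 1.036 = 1.01930
reed→loaf→timber→grain→reed: 0.8311 × 2.014 × 0.5347 × 1.103 = 0.98718
reed→timber→barley→reed: 1.62 × 0.5878 × 1.036 = 0.98652
reed→loaf→timber→reed: 0.8311 × 2.014 × 0.5868 = 0.98221
reed→timber→grain→reed: 1.62 × 0.5347 × 1.103 = 0.95543
Maximum is reed→loaf→barley→reed at 1.1348; arbitrage exists.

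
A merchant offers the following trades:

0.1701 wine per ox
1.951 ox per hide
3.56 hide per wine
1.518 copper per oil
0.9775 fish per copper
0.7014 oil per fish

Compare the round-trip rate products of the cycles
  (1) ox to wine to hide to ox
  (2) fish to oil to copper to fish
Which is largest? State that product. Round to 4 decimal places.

(1) 0.1701 × 3.56 × 1.951 = 1.18144
(2) 0.7014 × 1.518 × 0.9775 = 1.04077
Highest is cycle (1) at 1.1814 (>1, arbitrage).

1.1814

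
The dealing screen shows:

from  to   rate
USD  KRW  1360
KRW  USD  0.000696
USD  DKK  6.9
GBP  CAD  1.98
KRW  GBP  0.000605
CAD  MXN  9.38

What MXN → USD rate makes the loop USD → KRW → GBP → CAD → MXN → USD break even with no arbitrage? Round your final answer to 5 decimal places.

Known legs of the cycle: 1360 × 0.000605 × 1.98 × 9.38 = 15.28137072
For no arbitrage the full-cycle product must be 1, so the missing rate is 1 / 15.28137072 ≈ 0.0654392.

0.06544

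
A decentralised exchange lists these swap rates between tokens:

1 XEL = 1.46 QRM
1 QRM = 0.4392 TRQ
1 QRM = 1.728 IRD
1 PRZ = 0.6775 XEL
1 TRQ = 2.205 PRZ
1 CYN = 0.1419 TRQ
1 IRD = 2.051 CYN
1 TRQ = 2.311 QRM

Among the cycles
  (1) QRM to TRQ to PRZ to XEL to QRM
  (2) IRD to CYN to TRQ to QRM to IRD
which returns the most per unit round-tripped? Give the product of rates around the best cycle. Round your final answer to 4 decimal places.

1.1622

(1) 0.4392 × 2.205 × 0.6775 × 1.46 = 0.95793
(2) 2.051 × 0.1419 × 2.311 × 1.728 = 1.16223
Highest is cycle (2) at 1.1622 (>1, arbitrage).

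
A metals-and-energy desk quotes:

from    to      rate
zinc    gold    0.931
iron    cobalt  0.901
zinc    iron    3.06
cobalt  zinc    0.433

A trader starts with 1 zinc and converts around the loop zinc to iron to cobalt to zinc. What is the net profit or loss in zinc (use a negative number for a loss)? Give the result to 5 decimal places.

0.19381

1 zinc × 3.06 = 3.06 iron
3.06 iron × 0.901 = 2.75706 cobalt
2.75706 cobalt × 0.433 = 1.19380698 zinc
Net change: 1.19380698 − 1 = 0.19380698 zinc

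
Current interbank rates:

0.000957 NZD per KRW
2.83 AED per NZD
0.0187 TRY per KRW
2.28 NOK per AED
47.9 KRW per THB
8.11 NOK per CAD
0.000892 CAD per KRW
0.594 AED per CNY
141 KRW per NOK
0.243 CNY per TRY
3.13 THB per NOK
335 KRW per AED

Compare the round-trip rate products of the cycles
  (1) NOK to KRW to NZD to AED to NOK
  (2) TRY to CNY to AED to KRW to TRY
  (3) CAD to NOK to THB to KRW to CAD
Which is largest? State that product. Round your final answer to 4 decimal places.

1.0846

(1) 141 × 0.000957 × 2.83 × 2.28 = 0.87067
(2) 0.243 × 0.594 × 335 × 0.0187 = 0.90423
(3) 8.11 × 3.13 × 47.9 × 0.000892 = 1.08459
Highest is cycle (3) at 1.0846 (>1, arbitrage).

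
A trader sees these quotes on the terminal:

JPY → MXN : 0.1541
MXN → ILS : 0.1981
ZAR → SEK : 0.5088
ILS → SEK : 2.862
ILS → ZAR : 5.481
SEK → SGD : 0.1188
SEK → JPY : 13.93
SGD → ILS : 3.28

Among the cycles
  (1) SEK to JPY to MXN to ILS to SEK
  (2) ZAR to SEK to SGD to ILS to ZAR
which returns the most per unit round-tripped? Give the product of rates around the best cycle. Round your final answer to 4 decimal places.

1.2170

(1) 13.93 × 0.1541 × 0.1981 × 2.862 = 1.21705
(2) 0.5088 × 0.1188 × 3.28 × 5.481 = 1.08667
Highest is cycle (1) at 1.2170 (>1, arbitrage).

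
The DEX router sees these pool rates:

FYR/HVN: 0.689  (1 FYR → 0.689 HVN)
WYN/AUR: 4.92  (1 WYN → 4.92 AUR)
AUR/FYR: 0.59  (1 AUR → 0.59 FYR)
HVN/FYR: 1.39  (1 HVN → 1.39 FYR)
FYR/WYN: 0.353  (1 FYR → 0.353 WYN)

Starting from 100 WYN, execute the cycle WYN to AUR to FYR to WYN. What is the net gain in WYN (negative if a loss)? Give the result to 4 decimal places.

2.4688

100 WYN × 4.92 = 492 AUR
492 AUR × 0.59 = 290.28 FYR
290.28 FYR × 0.353 = 102.46884 WYN
Net change: 102.46884 − 100 = 2.46884 WYN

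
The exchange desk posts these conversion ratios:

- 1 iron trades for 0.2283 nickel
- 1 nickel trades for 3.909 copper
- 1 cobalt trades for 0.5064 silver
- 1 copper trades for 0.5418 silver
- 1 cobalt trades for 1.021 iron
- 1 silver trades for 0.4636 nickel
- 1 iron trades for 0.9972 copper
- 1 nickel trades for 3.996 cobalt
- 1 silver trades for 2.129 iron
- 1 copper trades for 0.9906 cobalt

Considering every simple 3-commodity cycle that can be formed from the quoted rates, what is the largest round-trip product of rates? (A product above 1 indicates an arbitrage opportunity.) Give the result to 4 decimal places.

silver→iron→copper→silver: 2.129 × 0.9972 × 0.5418 = 1.15026
iron→copper→cobalt→iron: 0.9972 × 0.9906 × 1.021 = 1.00857
nickel→copper→silver→nickel: 3.909 × 0.5418 × 0.4636 = 0.98186
nickel→cobalt→silver→nickel: 3.996 × 0.5064 × 0.4636 = 0.93813
nickel→cobalt→iron→nickel: 3.996 × 1.021 × 0.2283 = 0.93144
Maximum is silver→iron→copper→silver at 1.1503; arbitrage exists.

1.1503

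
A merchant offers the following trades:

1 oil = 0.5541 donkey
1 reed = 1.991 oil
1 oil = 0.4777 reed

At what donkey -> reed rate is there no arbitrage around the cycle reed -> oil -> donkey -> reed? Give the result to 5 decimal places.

Known legs of the cycle: 1.991 × 0.5541 = 1.1032131
For no arbitrage the full-cycle product must be 1, so the missing rate is 1 / 1.1032131 ≈ 0.9064432.

0.90644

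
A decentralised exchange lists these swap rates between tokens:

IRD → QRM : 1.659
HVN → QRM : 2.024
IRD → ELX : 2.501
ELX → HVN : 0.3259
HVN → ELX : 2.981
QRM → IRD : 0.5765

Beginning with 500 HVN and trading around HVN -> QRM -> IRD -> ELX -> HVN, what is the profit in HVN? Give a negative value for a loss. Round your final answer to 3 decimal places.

500 HVN × 2.024 = 1012 QRM
1012 QRM × 0.5765 = 583.418 IRD
583.418 IRD × 2.501 = 1459.128418 ELX
1459.128418 ELX × 0.3259 = 475.5299514262 HVN
Net change: 475.5299514262 − 500 = -24.4700485738 HVN

-24.470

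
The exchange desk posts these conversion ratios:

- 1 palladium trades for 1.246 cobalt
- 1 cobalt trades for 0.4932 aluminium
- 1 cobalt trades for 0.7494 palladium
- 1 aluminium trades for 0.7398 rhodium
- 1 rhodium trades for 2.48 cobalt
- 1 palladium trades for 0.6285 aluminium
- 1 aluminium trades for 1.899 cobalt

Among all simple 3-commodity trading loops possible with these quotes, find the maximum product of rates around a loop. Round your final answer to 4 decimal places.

0.9049

rhodium→cobalt→aluminium→rhodium: 2.48 × 0.4932 × 0.7398 = 0.90488
aluminium→cobalt→palladium→aluminium: 1.899 × 0.7494 × 0.6285 = 0.89443
Maximum is rhodium→cobalt→aluminium→rhodium at 0.9049; no arbitrage — every cycle loses value.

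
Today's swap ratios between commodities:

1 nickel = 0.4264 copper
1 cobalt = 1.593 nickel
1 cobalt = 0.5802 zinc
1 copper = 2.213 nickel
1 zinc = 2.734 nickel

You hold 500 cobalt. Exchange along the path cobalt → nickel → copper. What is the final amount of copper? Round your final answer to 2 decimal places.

500 cobalt × 1.593 = 796.5 nickel
796.5 nickel × 0.4264 = 339.6276 copper

339.63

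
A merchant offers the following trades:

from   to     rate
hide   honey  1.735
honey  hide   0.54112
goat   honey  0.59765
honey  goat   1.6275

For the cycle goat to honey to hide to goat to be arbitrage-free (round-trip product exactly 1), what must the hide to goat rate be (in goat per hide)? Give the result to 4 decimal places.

Known legs of the cycle: 0.59765 × 0.54112 = 0.323400368
For no arbitrage the full-cycle product must be 1, so the missing rate is 1 / 0.323400368 ≈ 3.092142.

3.0921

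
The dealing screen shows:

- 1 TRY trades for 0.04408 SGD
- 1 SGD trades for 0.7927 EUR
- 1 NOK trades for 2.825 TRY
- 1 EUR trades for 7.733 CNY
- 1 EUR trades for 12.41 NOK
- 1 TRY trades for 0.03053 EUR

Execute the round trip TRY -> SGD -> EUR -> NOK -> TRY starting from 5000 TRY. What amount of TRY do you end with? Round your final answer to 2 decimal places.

6125.06

5000 TRY × 0.04408 = 220.4 SGD
220.4 SGD × 0.7927 = 174.71108 EUR
174.71108 EUR × 12.41 = 2168.1645028 NOK
2168.1645028 NOK × 2.825 = 6125.06472041 TRY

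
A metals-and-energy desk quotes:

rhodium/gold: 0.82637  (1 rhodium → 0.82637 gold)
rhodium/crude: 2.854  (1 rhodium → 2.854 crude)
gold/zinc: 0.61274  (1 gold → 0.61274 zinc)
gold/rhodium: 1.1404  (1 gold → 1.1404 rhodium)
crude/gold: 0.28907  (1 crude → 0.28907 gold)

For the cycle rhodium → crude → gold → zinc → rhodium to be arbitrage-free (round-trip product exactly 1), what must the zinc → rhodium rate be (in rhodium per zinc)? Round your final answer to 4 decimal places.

1.9782

Known legs of the cycle: 2.854 × 0.28907 × 0.61274 = 0.5055140416372
For no arbitrage the full-cycle product must be 1, so the missing rate is 1 / 0.5055140416372 ≈ 1.978184.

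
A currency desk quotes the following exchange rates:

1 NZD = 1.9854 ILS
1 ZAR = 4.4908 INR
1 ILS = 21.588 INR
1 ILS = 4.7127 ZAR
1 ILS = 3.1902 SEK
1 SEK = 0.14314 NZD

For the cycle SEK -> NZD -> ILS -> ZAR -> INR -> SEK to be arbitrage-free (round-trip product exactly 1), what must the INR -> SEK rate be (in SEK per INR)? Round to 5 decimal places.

Known legs of the cycle: 0.14314 × 1.9854 × 4.7127 × 4.4908 = 6.01454167969213296
For no arbitrage the full-cycle product must be 1, so the missing rate is 1 / 6.01454167969213296 ≈ 0.1662637.

0.16626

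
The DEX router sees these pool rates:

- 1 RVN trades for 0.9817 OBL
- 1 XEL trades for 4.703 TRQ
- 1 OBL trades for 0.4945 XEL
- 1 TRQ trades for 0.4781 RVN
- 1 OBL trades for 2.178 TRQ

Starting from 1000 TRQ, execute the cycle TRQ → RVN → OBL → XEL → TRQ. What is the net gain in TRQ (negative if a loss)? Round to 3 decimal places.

91.538

1000 TRQ × 0.4781 = 478.1 RVN
478.1 RVN × 0.9817 = 469.35077 OBL
469.35077 OBL × 0.4945 = 232.093955765 XEL
232.093955765 XEL × 4.703 = 1091.537873962795 TRQ
Net change: 1091.537873962795 − 1000 = 91.537873962795 TRQ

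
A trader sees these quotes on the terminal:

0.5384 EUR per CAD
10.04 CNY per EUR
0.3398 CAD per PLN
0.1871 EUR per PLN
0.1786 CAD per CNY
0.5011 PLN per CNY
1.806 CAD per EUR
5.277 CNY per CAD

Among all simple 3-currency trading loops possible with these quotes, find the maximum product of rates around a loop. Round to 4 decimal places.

CAD→EUR→CNY→CAD: 0.5384 × 10.04 × 0.1786 = 0.96543
EUR→CNY→PLN→EUR: 10.04 × 0.5011 × 0.1871 = 0.94131
CAD→CNY→PLN→CAD: 5.277 × 0.5011 × 0.3398 = 0.89853
Maximum is CAD→EUR→CNY→CAD at 0.9654; no arbitrage — every cycle loses value.

0.9654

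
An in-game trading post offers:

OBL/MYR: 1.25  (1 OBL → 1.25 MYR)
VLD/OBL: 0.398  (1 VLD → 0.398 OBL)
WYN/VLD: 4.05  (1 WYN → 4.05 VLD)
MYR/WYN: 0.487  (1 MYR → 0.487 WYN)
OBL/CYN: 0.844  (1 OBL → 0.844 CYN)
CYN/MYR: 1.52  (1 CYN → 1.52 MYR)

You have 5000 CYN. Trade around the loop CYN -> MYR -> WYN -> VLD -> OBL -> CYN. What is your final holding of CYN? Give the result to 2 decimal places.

5000 CYN × 1.52 = 7600 MYR
7600 MYR × 0.487 = 3701.2 WYN
3701.2 WYN × 4.05 = 14989.86 VLD
14989.86 VLD × 0.398 = 5965.96428 OBL
5965.96428 OBL × 0.844 = 5035.27385232 CYN

5035.27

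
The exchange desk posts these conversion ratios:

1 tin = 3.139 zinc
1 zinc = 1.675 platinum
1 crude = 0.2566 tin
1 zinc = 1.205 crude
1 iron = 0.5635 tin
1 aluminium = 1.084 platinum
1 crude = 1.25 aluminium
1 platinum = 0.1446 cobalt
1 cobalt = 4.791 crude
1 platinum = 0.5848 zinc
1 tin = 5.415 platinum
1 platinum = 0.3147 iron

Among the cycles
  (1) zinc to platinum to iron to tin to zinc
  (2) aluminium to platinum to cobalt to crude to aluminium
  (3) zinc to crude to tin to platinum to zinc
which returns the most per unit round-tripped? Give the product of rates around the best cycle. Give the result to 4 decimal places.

0.9792

(1) 1.675 × 0.3147 × 0.5635 × 3.139 = 0.93239
(2) 1.084 × 0.1446 × 4.791 × 1.25 = 0.93872
(3) 1.205 × 0.2566 × 5.415 × 0.5848 = 0.97915
Highest is cycle (3) at 0.9792 (≤1, no arbitrage).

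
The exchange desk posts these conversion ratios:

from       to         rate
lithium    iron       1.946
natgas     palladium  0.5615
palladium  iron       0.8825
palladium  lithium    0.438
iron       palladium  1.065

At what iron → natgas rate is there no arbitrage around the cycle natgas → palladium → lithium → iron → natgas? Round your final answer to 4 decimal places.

2.0895

Known legs of the cycle: 0.5615 × 0.438 × 1.946 = 0.478593402
For no arbitrage the full-cycle product must be 1, so the missing rate is 1 / 0.478593402 ≈ 2.089456.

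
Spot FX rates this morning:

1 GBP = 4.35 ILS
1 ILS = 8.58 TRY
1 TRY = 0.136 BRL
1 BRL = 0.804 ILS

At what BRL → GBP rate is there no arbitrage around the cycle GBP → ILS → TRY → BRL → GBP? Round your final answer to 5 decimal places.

0.19701

Known legs of the cycle: 4.35 × 8.58 × 0.136 = 5.075928
For no arbitrage the full-cycle product must be 1, so the missing rate is 1 / 5.075928 ≈ 0.1970083.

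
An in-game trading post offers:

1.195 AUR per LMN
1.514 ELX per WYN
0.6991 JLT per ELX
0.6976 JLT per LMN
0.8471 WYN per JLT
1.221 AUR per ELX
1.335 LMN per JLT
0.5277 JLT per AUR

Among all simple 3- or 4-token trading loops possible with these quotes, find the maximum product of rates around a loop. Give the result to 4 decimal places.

ELX→JLT→WYN→ELX: 0.6991 × 0.8471 × 1.514 = 0.89660
LMN→AUR→JLT→LMN: 1.195 × 0.5277 × 1.335 = 0.84185
ELX→AUR→JLT→WYN→ELX: 1.221 × 0.5277 × 0.8471 × 1.514 = 0.82635
Maximum is ELX→JLT→WYN→ELX at 0.8966; no arbitrage — every cycle loses value.

0.8966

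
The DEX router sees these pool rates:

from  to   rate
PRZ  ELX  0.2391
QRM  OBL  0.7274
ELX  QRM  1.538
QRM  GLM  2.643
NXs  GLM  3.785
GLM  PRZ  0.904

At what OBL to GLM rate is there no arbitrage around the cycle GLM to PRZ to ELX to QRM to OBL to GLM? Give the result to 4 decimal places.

Known legs of the cycle: 0.904 × 0.2391 × 1.538 × 0.7274 = 0.24181188291168
For no arbitrage the full-cycle product must be 1, so the missing rate is 1 / 0.24181188291168 ≈ 4.135446.

4.1354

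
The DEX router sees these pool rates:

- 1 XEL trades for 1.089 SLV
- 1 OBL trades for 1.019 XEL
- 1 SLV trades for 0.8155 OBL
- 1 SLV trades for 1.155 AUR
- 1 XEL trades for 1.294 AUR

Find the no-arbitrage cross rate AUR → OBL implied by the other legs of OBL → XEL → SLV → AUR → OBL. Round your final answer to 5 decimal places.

0.78022

Known legs of the cycle: 1.019 × 1.089 × 1.155 = 1.281693105
For no arbitrage the full-cycle product must be 1, so the missing rate is 1 / 1.281693105 ≈ 0.7802180.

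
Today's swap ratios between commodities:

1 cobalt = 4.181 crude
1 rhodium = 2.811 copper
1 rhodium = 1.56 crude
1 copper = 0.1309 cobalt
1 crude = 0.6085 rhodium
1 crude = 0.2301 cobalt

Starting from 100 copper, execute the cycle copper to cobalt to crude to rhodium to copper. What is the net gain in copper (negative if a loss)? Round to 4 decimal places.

-6.3859

100 copper × 0.1309 = 13.09 cobalt
13.09 cobalt × 4.181 = 54.72929 crude
54.72929 crude × 0.6085 = 33.302772965 rhodium
33.302772965 rhodium × 2.811 = 93.614094804615 copper
Net change: 93.614094804615 − 100 = -6.385905195385 copper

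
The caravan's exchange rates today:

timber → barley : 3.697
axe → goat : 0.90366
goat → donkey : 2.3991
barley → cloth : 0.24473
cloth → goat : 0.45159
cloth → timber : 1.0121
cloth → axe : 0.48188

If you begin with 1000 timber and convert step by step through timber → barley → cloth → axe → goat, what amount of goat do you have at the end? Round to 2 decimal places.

393.99

1000 timber × 3.697 = 3697 barley
3697 barley × 0.24473 = 904.76681 cloth
904.76681 cloth × 0.48188 = 435.9890304028 axe
435.9890304028 axe × 0.90366 = 393.985847213794248 goat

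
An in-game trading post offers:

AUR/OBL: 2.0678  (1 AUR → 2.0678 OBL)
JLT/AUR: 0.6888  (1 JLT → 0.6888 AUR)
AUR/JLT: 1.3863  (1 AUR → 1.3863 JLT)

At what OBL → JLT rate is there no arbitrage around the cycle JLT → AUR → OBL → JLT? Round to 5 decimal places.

0.70210

Known legs of the cycle: 0.6888 × 2.0678 = 1.42430064
For no arbitrage the full-cycle product must be 1, so the missing rate is 1 / 1.42430064 ≈ 0.7020990.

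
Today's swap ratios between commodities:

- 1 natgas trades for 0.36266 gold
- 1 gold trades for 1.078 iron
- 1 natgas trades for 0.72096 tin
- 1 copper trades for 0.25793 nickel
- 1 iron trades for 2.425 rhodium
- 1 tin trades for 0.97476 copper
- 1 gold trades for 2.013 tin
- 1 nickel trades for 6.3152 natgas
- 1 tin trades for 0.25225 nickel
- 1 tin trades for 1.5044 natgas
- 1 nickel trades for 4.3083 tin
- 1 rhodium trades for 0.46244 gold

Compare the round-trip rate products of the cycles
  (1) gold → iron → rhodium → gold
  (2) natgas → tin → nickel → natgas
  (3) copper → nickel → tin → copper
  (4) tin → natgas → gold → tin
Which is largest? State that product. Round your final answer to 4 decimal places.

(1) 1.078 × 2.425 × 0.46244 = 1.20889
(2) 0.72096 × 0.25225 × 6.3152 = 1.14850
(3) 0.25793 × 4.3083 × 0.97476 = 1.08319
(4) 1.5044 × 0.36266 × 2.013 = 1.09826
Highest is cycle (1) at 1.2089 (>1, arbitrage).

1.2089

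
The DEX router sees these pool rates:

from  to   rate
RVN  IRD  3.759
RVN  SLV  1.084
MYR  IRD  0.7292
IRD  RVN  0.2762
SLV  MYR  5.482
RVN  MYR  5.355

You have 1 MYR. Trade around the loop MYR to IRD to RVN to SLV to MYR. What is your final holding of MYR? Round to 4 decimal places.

1.1968

1 MYR × 0.7292 = 0.7292 IRD
0.7292 IRD × 0.2762 = 0.20140504 RVN
0.20140504 RVN × 1.084 = 0.21832306336 SLV
0.21832306336 SLV × 5.482 = 1.19684703333952 MYR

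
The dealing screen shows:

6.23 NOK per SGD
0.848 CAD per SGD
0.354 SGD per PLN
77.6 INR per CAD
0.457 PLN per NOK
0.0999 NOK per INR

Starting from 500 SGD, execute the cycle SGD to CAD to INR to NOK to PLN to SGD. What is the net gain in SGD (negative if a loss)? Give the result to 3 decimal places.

500 SGD × 0.848 = 424 CAD
424 CAD × 77.6 = 32902.4 INR
32902.4 INR × 0.0999 = 3286.94976 NOK
3286.94976 NOK × 0.457 = 1502.13604032 PLN
1502.13604032 PLN × 0.354 = 531.75615827328 SGD
Net change: 531.75615827328 − 500 = 31.75615827328 SGD

31.756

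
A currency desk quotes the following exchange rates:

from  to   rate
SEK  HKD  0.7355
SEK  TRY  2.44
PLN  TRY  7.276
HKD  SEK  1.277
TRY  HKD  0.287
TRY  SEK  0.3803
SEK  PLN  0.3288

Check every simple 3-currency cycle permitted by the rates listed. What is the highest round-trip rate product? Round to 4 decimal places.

PLN→TRY→SEK→PLN: 7.276 × 0.3803 × 0.3288 = 0.90981
TRY→HKD→SEK→TRY: 0.287 × 1.277 × 2.44 = 0.89426
Maximum is PLN→TRY→SEK→PLN at 0.9098; no arbitrage — every cycle loses value.

0.9098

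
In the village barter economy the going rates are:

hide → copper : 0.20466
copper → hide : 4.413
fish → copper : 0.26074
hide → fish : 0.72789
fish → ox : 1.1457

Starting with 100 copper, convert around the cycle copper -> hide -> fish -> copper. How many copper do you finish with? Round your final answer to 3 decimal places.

83.754

100 copper × 4.413 = 441.3 hide
441.3 hide × 0.72789 = 321.217857 fish
321.217857 fish × 0.26074 = 83.75434403418 copper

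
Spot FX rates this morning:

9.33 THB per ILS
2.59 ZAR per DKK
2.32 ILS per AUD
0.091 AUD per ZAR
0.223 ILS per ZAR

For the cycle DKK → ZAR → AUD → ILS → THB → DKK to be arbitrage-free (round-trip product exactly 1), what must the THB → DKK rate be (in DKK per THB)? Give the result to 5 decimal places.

Known legs of the cycle: 2.59 × 0.091 × 2.32 × 9.33 = 5.101651464
For no arbitrage the full-cycle product must be 1, so the missing rate is 1 / 5.101651464 ≈ 0.1960150.

0.19601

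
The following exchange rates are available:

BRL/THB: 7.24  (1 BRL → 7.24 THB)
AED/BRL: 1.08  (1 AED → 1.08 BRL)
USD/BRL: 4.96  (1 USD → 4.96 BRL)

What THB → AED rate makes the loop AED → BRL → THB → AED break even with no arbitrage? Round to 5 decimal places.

Known legs of the cycle: 1.08 × 7.24 = 7.8192
For no arbitrage the full-cycle product must be 1, so the missing rate is 1 / 7.8192 ≈ 0.1278903.

0.12789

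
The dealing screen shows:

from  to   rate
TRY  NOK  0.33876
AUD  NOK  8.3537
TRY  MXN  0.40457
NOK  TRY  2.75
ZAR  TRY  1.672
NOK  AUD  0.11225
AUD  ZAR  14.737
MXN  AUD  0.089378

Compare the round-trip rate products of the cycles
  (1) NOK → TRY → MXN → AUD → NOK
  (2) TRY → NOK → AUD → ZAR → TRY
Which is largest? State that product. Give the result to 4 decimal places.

0.9370

(1) 2.75 × 0.40457 × 0.089378 × 8.3537 = 0.83068
(2) 0.33876 × 0.11225 × 14.737 × 1.672 = 0.93697
Highest is cycle (2) at 0.9370 (≤1, no arbitrage).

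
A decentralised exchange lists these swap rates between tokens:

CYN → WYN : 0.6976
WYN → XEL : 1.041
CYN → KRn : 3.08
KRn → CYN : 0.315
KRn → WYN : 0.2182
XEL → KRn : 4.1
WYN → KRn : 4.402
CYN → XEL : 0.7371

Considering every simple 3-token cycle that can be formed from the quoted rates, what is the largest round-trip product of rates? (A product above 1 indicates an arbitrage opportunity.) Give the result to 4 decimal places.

0.9673

KRn→CYN→WYN→KRn: 0.315 × 0.6976 × 4.402 = 0.96731
XEL→KRn→CYN→XEL: 4.1 × 0.315 × 0.7371 = 0.95196
XEL→KRn→WYN→XEL: 4.1 × 0.2182 × 1.041 = 0.93130
Maximum is KRn→CYN→WYN→KRn at 0.9673; no arbitrage — every cycle loses value.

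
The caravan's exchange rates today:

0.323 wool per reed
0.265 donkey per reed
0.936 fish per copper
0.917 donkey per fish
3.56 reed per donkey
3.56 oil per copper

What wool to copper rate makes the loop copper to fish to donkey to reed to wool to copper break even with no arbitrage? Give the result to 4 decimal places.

1.0132

Known legs of the cycle: 0.936 × 0.917 × 3.56 × 0.323 = 0.98695580256
For no arbitrage the full-cycle product must be 1, so the missing rate is 1 / 0.98695580256 ≈ 1.013217.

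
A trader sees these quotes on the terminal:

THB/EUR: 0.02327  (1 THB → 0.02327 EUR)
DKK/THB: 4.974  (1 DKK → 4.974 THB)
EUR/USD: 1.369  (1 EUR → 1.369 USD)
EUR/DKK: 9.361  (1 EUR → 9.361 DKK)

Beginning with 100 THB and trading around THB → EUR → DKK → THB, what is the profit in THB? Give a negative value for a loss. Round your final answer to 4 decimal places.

100 THB × 0.02327 = 2.327 EUR
2.327 EUR × 9.361 = 21.783047 DKK
21.783047 DKK × 4.974 = 108.348875778 THB
Net change: 108.348875778 − 100 = 8.348875778 THB

8.3489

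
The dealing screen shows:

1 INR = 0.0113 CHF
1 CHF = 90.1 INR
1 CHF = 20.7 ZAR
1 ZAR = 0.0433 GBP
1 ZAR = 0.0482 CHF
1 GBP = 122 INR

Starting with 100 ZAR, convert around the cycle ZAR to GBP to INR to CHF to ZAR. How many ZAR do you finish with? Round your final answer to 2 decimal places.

100 ZAR × 0.0433 = 4.33 GBP
4.33 GBP × 122 = 528.26 INR
528.26 INR × 0.0113 = 5.969338 CHF
5.969338 CHF × 20.7 = 123.5652966 ZAR

123.57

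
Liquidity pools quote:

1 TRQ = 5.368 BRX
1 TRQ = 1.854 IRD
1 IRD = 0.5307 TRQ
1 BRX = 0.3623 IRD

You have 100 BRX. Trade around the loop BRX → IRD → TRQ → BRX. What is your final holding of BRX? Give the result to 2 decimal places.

103.21

100 BRX × 0.3623 = 36.23 IRD
36.23 IRD × 0.5307 = 19.227261 TRQ
19.227261 TRQ × 5.368 = 103.211937048 BRX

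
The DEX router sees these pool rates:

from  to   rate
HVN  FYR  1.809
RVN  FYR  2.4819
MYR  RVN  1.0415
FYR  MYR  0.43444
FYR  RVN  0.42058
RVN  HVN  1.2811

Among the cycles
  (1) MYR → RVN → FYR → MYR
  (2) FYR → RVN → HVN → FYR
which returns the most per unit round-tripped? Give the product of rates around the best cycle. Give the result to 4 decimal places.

1.1230

(1) 1.0415 × 2.4819 × 0.43444 = 1.12298
(2) 0.42058 × 1.2811 × 1.809 = 0.97470
Highest is cycle (1) at 1.1230 (>1, arbitrage).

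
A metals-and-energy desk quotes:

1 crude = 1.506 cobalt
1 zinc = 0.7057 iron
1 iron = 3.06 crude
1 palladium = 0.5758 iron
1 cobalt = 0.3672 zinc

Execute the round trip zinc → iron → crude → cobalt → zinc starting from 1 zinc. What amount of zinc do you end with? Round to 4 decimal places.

1.1942

1 zinc × 0.7057 = 0.7057 iron
0.7057 iron × 3.06 = 2.159442 crude
2.159442 crude × 1.506 = 3.252119652 cobalt
3.252119652 cobalt × 0.3672 = 1.1941783362144 zinc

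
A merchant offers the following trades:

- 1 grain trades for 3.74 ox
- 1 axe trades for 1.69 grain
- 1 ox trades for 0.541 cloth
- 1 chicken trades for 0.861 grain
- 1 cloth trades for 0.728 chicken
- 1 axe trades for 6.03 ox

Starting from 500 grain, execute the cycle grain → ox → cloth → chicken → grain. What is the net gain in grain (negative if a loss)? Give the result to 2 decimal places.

500 grain × 3.74 = 1870 ox
1870 ox × 0.541 = 1011.67 cloth
1011.67 cloth × 0.728 = 736.49576 chicken
736.49576 chicken × 0.861 = 634.12284936 grain
Net change: 634.12284936 − 500 = 134.12284936 grain

134.12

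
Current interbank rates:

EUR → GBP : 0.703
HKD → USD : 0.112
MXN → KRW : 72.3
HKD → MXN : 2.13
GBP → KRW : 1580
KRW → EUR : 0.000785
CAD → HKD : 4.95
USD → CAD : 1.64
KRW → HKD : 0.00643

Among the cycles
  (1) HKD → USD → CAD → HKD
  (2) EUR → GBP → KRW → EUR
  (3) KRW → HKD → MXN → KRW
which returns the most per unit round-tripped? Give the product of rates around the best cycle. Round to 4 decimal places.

(1) 0.112 × 1.64 × 4.95 = 0.90922
(2) 0.703 × 1580 × 0.000785 = 0.87193
(3) 0.00643 × 2.13 × 72.3 = 0.99021
Highest is cycle (3) at 0.9902 (≤1, no arbitrage).

0.9902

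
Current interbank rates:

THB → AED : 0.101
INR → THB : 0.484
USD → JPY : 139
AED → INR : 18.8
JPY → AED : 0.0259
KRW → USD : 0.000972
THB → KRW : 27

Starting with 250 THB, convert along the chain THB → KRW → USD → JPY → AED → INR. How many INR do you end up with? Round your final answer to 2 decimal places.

444.06

250 THB × 27 = 6750 KRW
6750 KRW × 0.000972 = 6.561 USD
6.561 USD × 139 = 911.979 JPY
911.979 JPY × 0.0259 = 23.6202561 AED
23.6202561 AED × 18.8 = 444.06081468 INR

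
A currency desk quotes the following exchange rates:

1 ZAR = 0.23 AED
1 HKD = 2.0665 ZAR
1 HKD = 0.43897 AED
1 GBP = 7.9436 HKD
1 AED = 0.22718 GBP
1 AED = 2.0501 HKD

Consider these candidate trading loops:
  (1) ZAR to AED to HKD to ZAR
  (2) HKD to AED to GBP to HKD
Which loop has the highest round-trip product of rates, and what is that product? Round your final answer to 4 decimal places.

(1) 0.23 × 2.0501 × 2.0665 = 0.97440
(2) 0.43897 × 0.22718 × 7.9436 = 0.79218
Highest is cycle (1) at 0.9744 (≤1, no arbitrage).

0.9744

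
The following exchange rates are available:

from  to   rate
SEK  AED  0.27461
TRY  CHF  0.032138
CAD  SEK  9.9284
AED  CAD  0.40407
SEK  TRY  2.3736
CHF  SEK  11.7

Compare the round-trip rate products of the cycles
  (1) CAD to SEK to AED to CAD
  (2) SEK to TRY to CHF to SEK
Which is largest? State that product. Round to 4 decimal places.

1.1017

(1) 9.9284 × 0.27461 × 0.40407 = 1.10167
(2) 2.3736 × 0.032138 × 11.7 = 0.89251
Highest is cycle (1) at 1.1017 (>1, arbitrage).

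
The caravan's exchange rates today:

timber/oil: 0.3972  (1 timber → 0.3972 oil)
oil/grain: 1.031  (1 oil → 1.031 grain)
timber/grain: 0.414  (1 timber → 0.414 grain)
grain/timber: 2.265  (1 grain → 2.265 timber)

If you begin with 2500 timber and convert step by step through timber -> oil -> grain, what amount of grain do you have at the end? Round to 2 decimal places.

2500 timber × 0.3972 = 993 oil
993 oil × 1.031 = 1023.783 grain

1023.78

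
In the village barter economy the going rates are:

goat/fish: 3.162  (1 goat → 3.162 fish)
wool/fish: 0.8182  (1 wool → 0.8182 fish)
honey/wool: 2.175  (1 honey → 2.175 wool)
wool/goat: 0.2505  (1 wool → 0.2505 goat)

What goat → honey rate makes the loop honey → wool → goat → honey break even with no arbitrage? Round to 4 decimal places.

Known legs of the cycle: 2.175 × 0.2505 = 0.5448375
For no arbitrage the full-cycle product must be 1, so the missing rate is 1 / 0.5448375 ≈ 1.835410.

1.8354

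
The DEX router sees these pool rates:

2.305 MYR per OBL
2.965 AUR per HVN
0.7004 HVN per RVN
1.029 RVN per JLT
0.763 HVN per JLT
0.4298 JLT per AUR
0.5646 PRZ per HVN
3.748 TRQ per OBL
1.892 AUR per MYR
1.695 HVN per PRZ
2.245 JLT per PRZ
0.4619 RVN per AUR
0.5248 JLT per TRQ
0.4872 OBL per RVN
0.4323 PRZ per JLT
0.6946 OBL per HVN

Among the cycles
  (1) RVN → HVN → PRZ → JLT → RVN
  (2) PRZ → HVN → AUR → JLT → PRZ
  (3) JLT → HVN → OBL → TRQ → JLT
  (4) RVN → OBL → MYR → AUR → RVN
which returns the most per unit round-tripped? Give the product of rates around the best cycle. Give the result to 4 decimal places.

1.0424

(1) 0.7004 × 0.5646 × 2.245 × 1.029 = 0.91352
(2) 1.695 × 2.965 × 0.4298 × 0.4323 = 0.93378
(3) 0.763 × 0.6946 × 3.748 × 0.5248 = 1.04244
(4) 0.4872 × 2.305 × 1.892 × 0.4619 = 0.98140
Highest is cycle (3) at 1.0424 (>1, arbitrage).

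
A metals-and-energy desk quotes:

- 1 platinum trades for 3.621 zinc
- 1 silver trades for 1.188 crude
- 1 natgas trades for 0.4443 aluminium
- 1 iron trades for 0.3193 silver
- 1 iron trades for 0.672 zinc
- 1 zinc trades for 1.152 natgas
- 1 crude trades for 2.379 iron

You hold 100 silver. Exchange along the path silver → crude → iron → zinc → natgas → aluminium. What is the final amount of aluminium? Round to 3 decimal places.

100 silver × 1.188 = 118.8 crude
118.8 crude × 2.379 = 282.6252 iron
282.6252 iron × 0.672 = 189.9241344 zinc
189.9241344 zinc × 1.152 = 218.7926028288 natgas
218.7926028288 natgas × 0.4443 = 97.20955343683584 aluminium

97.210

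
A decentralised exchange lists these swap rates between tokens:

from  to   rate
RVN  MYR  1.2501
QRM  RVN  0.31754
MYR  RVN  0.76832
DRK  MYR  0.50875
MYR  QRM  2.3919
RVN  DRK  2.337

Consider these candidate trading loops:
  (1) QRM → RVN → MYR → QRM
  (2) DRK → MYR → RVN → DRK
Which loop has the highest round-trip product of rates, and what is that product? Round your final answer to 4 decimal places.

0.9495

(1) 0.31754 × 1.2501 × 2.3919 = 0.94948
(2) 0.50875 × 0.76832 × 2.337 = 0.91349
Highest is cycle (1) at 0.9495 (≤1, no arbitrage).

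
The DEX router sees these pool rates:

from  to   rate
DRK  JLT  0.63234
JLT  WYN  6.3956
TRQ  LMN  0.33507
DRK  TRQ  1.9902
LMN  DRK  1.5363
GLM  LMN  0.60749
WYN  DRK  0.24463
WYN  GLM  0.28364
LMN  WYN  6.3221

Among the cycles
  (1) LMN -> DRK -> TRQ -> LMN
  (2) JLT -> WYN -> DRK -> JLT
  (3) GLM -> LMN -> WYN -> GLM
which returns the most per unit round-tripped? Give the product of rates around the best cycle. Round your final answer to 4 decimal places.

(1) 1.5363 × 1.9902 × 0.33507 = 1.02449
(2) 6.3956 × 0.24463 × 0.63234 = 0.98933
(3) 0.60749 × 6.3221 × 0.28364 = 1.08935
Highest is cycle (3) at 1.0894 (>1, arbitrage).

1.0894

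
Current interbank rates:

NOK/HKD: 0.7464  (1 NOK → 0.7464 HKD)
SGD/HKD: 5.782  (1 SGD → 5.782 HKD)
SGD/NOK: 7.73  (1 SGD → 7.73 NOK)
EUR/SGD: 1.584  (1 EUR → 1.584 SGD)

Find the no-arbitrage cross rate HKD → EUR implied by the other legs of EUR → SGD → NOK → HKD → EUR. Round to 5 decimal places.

0.10942

Known legs of the cycle: 1.584 × 7.73 × 0.7464 = 9.139160448
For no arbitrage the full-cycle product must be 1, so the missing rate is 1 / 9.139160448 ≈ 0.1094192.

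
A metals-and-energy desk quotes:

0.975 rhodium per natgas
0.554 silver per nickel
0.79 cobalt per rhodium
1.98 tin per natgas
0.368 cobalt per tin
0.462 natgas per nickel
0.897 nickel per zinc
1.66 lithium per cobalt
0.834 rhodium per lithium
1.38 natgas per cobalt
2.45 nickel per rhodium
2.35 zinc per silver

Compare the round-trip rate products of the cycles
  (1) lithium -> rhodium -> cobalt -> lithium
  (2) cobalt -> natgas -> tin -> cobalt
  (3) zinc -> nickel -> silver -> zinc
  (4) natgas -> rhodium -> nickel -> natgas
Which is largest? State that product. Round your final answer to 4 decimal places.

1.1678

(1) 0.834 × 0.79 × 1.66 = 1.09371
(2) 1.38 × 1.98 × 0.368 = 1.00552
(3) 0.897 × 0.554 × 2.35 = 1.16780
(4) 0.975 × 2.45 × 0.462 = 1.10360
Highest is cycle (3) at 1.1678 (>1, arbitrage).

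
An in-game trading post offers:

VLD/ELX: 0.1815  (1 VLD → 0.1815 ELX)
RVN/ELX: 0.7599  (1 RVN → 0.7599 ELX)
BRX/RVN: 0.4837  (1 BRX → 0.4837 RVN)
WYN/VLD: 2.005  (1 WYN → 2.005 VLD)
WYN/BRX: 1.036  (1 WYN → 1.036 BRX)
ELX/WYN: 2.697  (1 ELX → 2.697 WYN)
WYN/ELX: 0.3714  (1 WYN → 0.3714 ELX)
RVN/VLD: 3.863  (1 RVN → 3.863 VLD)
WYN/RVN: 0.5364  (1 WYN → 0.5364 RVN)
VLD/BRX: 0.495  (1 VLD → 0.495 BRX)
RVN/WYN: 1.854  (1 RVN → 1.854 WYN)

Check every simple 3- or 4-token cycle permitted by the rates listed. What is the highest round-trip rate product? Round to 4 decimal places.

WYN→RVN→ELX→WYN: 0.5364 × 0.7599 × 2.697 = 1.09933
WYN→BRX→RVN→ELX→WYN: 1.036 × 0.4837 × 0.7599 × 2.697 = 1.02701
WYN→RVN→VLD→ELX→WYN: 0.5364 × 3.863 × 0.1815 × 2.697 = 1.01431
WYN→VLD→ELX→WYN: 2.005 × 0.1815 × 2.697 = 0.98146
WYN→BRX→RVN→WYN: 1.036 × 0.4837 × 1.854 = 0.92906
VLD→BRX→RVN→VLD: 0.495 × 0.4837 × 3.863 = 0.92492
WYN→VLD→BRX→RVN→WYN: 2.005 × 0.495 × 0.4837 × 1.854 = 0.89003
Maximum is WYN→RVN→ELX→WYN at 1.0993; arbitrage exists.

1.0993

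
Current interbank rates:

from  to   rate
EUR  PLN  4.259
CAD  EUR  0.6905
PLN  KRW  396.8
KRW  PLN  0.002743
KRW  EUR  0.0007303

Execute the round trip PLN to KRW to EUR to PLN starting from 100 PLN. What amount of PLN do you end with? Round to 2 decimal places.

123.42

100 PLN × 396.8 = 39680 KRW
39680 KRW × 0.0007303 = 28.978304 EUR
28.978304 EUR × 4.259 = 123.418596736 PLN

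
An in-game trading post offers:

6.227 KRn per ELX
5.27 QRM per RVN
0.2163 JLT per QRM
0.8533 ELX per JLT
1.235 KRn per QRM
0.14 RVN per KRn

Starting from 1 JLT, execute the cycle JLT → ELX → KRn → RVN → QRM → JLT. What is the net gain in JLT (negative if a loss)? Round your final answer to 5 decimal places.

-0.15204

1 JLT × 0.8533 = 0.8533 ELX
0.8533 ELX × 6.227 = 5.3134991 KRn
5.3134991 KRn × 0.14 = 0.743889874 RVN
0.743889874 RVN × 5.27 = 3.92029963598 QRM
3.92029963598 QRM × 0.2163 = 0.847960811262474 JLT
Net change: 0.847960811262474 − 1 = -0.152039188737526 JLT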